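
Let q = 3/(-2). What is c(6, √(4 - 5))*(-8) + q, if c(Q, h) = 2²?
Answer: -67/2 ≈ -33.500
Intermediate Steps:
c(Q, h) = 4
q = -3/2 (q = 3*(-½) = -3/2 ≈ -1.5000)
c(6, √(4 - 5))*(-8) + q = 4*(-8) - 3/2 = -32 - 3/2 = -67/2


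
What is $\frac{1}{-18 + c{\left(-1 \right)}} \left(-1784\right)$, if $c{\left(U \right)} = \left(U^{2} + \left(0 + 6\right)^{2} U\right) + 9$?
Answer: $\frac{446}{11} \approx 40.545$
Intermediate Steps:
$c{\left(U \right)} = 9 + U^{2} + 36 U$ ($c{\left(U \right)} = \left(U^{2} + 6^{2} U\right) + 9 = \left(U^{2} + 36 U\right) + 9 = 9 + U^{2} + 36 U$)
$\frac{1}{-18 + c{\left(-1 \right)}} \left(-1784\right) = \frac{1}{-18 + \left(9 + \left(-1\right)^{2} + 36 \left(-1\right)\right)} \left(-1784\right) = \frac{1}{-18 + \left(9 + 1 - 36\right)} \left(-1784\right) = \frac{1}{-18 - 26} \left(-1784\right) = \frac{1}{-44} \left(-1784\right) = \left(- \frac{1}{44}\right) \left(-1784\right) = \frac{446}{11}$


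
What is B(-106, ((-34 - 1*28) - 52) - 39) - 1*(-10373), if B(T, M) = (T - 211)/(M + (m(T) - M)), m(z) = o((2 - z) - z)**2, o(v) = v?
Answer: 475041591/45796 ≈ 10373.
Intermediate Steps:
m(z) = (2 - 2*z)**2 (m(z) = ((2 - z) - z)**2 = (2 - 2*z)**2)
B(T, M) = (-211 + T)/(4*(-1 + T)**2) (B(T, M) = (T - 211)/(M + (4*(-1 + T)**2 - M)) = (-211 + T)/(M + (-M + 4*(-1 + T)**2)) = (-211 + T)/((4*(-1 + T)**2)) = (-211 + T)*(1/(4*(-1 + T)**2)) = (-211 + T)/(4*(-1 + T)**2))
B(-106, ((-34 - 1*28) - 52) - 39) - 1*(-10373) = (-211 - 106)/(4*(-1 - 106)**2) - 1*(-10373) = (1/4)*(-317)/(-107)**2 + 10373 = (1/4)*(1/11449)*(-317) + 10373 = -317/45796 + 10373 = 475041591/45796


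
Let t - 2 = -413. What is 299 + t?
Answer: -112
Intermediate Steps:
t = -411 (t = 2 - 413 = -411)
299 + t = 299 - 411 = -112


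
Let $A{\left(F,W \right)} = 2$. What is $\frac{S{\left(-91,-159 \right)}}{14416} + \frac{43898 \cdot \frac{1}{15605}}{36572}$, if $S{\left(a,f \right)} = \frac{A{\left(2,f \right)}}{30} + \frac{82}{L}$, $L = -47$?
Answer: $- \frac{11449880177}{290012274273840} \approx -3.9481 \cdot 10^{-5}$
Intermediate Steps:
$S{\left(a,f \right)} = - \frac{1183}{705}$ ($S{\left(a,f \right)} = \frac{2}{30} + \frac{82}{-47} = 2 \cdot \frac{1}{30} + 82 \left(- \frac{1}{47}\right) = \frac{1}{15} - \frac{82}{47} = - \frac{1183}{705}$)
$\frac{S{\left(-91,-159 \right)}}{14416} + \frac{43898 \cdot \frac{1}{15605}}{36572} = - \frac{1183}{705 \cdot 14416} + \frac{43898 \cdot \frac{1}{15605}}{36572} = \left(- \frac{1183}{705}\right) \frac{1}{14416} + 43898 \cdot \frac{1}{15605} \cdot \frac{1}{36572} = - \frac{1183}{10163280} + \frac{43898}{15605} \cdot \frac{1}{36572} = - \frac{1183}{10163280} + \frac{21949}{285353030} = - \frac{11449880177}{290012274273840}$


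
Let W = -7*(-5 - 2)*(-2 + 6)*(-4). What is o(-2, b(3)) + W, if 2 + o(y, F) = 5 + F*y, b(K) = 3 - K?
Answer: -781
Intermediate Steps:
o(y, F) = 3 + F*y (o(y, F) = -2 + (5 + F*y) = 3 + F*y)
W = -784 (W = -(-49)*4*(-4) = -7*(-28)*(-4) = 196*(-4) = -784)
o(-2, b(3)) + W = (3 + (3 - 1*3)*(-2)) - 784 = (3 + (3 - 3)*(-2)) - 784 = (3 + 0*(-2)) - 784 = (3 + 0) - 784 = 3 - 784 = -781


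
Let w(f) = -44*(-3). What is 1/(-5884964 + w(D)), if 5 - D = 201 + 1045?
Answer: -1/5884832 ≈ -1.6993e-7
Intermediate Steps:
D = -1241 (D = 5 - (201 + 1045) = 5 - 1*1246 = 5 - 1246 = -1241)
w(f) = 132
1/(-5884964 + w(D)) = 1/(-5884964 + 132) = 1/(-5884832) = -1/5884832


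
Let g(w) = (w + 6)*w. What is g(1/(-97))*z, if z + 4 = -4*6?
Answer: 16268/9409 ≈ 1.7290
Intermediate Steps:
g(w) = w*(6 + w) (g(w) = (6 + w)*w = w*(6 + w))
z = -28 (z = -4 - 4*6 = -4 - 24 = -28)
g(1/(-97))*z = ((6 + 1/(-97))/(-97))*(-28) = -(6 - 1/97)/97*(-28) = -1/97*581/97*(-28) = -581/9409*(-28) = 16268/9409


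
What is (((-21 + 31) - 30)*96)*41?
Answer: -78720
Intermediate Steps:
(((-21 + 31) - 30)*96)*41 = ((10 - 30)*96)*41 = -20*96*41 = -1920*41 = -78720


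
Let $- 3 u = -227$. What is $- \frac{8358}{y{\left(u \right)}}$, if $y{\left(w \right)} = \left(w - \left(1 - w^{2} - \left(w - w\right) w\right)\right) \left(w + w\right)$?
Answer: $- \frac{112833}{11849627} \approx -0.0095221$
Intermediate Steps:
$u = \frac{227}{3}$ ($u = \left(- \frac{1}{3}\right) \left(-227\right) = \frac{227}{3} \approx 75.667$)
$y{\left(w \right)} = 2 w \left(-1 + w + w^{2}\right)$ ($y{\left(w \right)} = \left(w + \left(\left(w^{2} + 0 w\right) - 1\right)\right) 2 w = \left(w + \left(\left(w^{2} + 0\right) - 1\right)\right) 2 w = \left(w + \left(w^{2} - 1\right)\right) 2 w = \left(w + \left(-1 + w^{2}\right)\right) 2 w = \left(-1 + w + w^{2}\right) 2 w = 2 w \left(-1 + w + w^{2}\right)$)
$- \frac{8358}{y{\left(u \right)}} = - \frac{8358}{2 \cdot \frac{227}{3} \left(-1 + \frac{227}{3} + \left(\frac{227}{3}\right)^{2}\right)} = - \frac{8358}{2 \cdot \frac{227}{3} \left(-1 + \frac{227}{3} + \frac{51529}{9}\right)} = - \frac{8358}{2 \cdot \frac{227}{3} \cdot \frac{52201}{9}} = - \frac{8358}{\frac{23699254}{27}} = \left(-8358\right) \frac{27}{23699254} = - \frac{112833}{11849627}$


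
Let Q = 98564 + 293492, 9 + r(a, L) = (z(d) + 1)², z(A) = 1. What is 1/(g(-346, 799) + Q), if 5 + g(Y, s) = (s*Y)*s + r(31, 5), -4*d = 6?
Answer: -1/220494700 ≈ -4.5353e-9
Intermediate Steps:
d = -3/2 (d = -¼*6 = -3/2 ≈ -1.5000)
r(a, L) = -5 (r(a, L) = -9 + (1 + 1)² = -9 + 2² = -9 + 4 = -5)
g(Y, s) = -10 + Y*s² (g(Y, s) = -5 + ((s*Y)*s - 5) = -5 + ((Y*s)*s - 5) = -5 + (Y*s² - 5) = -5 + (-5 + Y*s²) = -10 + Y*s²)
Q = 392056
1/(g(-346, 799) + Q) = 1/((-10 - 346*799²) + 392056) = 1/((-10 - 346*638401) + 392056) = 1/((-10 - 220886746) + 392056) = 1/(-220886756 + 392056) = 1/(-220494700) = -1/220494700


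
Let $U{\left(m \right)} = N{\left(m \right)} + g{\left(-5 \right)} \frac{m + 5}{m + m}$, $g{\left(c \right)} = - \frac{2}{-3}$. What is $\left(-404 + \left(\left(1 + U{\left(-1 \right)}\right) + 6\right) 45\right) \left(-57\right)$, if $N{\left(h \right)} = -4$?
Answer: $18753$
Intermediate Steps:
$g{\left(c \right)} = \frac{2}{3}$ ($g{\left(c \right)} = \left(-2\right) \left(- \frac{1}{3}\right) = \frac{2}{3}$)
$U{\left(m \right)} = -4 + \frac{5 + m}{3 m}$ ($U{\left(m \right)} = -4 + \frac{2 \frac{m + 5}{m + m}}{3} = -4 + \frac{2 \frac{5 + m}{2 m}}{3} = -4 + \frac{5 + m}{3 m}$)
$\left(-404 + \left(\left(1 + U{\left(-1 \right)}\right) + 6\right) 45\right) \left(-57\right) = \left(-404 + \left(\left(1 + \frac{5 - -11}{3 \left(-1\right)}\right) + 6\right) 45\right) \left(-57\right) = \left(-404 + \left(\left(1 + \frac{1}{3} \left(-1\right) \left(5 + 11\right)\right) + 6\right) 45\right) \left(-57\right) = \left(-404 + \left(\left(1 + \frac{1}{3} \left(-1\right) 16\right) + 6\right) 45\right) \left(-57\right) = \left(-404 + \left(\left(1 - \frac{16}{3}\right) + 6\right) 45\right) \left(-57\right) = \left(-404 + \left(- \frac{13}{3} + 6\right) 45\right) \left(-57\right) = \left(-404 + \frac{5}{3} \cdot 45\right) \left(-57\right) = \left(-404 + 75\right) \left(-57\right) = \left(-329\right) \left(-57\right) = 18753$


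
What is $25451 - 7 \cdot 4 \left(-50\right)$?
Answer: $26851$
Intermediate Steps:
$25451 - 7 \cdot 4 \left(-50\right) = 25451 - 28 \left(-50\right) = 25451 - -1400 = 25451 + 1400 = 26851$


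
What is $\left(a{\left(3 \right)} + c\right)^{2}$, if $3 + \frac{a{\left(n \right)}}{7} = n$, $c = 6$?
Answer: $36$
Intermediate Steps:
$a{\left(n \right)} = -21 + 7 n$
$\left(a{\left(3 \right)} + c\right)^{2} = \left(\left(-21 + 7 \cdot 3\right) + 6\right)^{2} = \left(\left(-21 + 21\right) + 6\right)^{2} = \left(0 + 6\right)^{2} = 6^{2} = 36$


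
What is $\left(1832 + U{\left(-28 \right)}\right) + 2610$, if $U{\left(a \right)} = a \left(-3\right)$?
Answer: $4526$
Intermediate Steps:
$U{\left(a \right)} = - 3 a$
$\left(1832 + U{\left(-28 \right)}\right) + 2610 = \left(1832 - -84\right) + 2610 = \left(1832 + 84\right) + 2610 = 1916 + 2610 = 4526$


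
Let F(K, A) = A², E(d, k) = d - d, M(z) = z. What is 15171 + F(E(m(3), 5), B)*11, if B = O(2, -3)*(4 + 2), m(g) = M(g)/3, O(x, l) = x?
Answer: 16755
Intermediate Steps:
m(g) = g/3
E(d, k) = 0
B = 12 (B = 2*(4 + 2) = 2*6 = 12)
15171 + F(E(m(3), 5), B)*11 = 15171 + 12²*11 = 15171 + 144*11 = 15171 + 1584 = 16755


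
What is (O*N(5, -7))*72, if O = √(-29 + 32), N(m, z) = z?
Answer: -504*√3 ≈ -872.95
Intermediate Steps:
O = √3 ≈ 1.7320
(O*N(5, -7))*72 = (√3*(-7))*72 = -7*√3*72 = -504*√3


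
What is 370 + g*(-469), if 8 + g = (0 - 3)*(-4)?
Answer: -1506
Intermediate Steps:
g = 4 (g = -8 + (0 - 3)*(-4) = -8 - 3*(-4) = -8 + 12 = 4)
370 + g*(-469) = 370 + 4*(-469) = 370 - 1876 = -1506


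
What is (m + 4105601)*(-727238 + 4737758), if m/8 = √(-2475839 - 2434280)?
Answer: 16465594922520 + 32084160*I*√4910119 ≈ 1.6466e+13 + 7.1095e+10*I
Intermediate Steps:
m = 8*I*√4910119 (m = 8*√(-2475839 - 2434280) = 8*√(-4910119) = 8*(I*√4910119) = 8*I*√4910119 ≈ 17727.0*I)
(m + 4105601)*(-727238 + 4737758) = (8*I*√4910119 + 4105601)*(-727238 + 4737758) = (4105601 + 8*I*√4910119)*4010520 = 16465594922520 + 32084160*I*√4910119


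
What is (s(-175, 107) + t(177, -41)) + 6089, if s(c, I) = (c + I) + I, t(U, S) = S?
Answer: 6087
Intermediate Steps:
s(c, I) = c + 2*I (s(c, I) = (I + c) + I = c + 2*I)
(s(-175, 107) + t(177, -41)) + 6089 = ((-175 + 2*107) - 41) + 6089 = ((-175 + 214) - 41) + 6089 = (39 - 41) + 6089 = -2 + 6089 = 6087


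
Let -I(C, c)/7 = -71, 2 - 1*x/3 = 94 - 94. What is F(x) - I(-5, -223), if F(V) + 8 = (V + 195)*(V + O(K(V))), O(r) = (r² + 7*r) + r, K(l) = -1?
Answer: -706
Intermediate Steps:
x = 6 (x = 6 - 3*(94 - 94) = 6 - 3*0 = 6 + 0 = 6)
O(r) = r² + 8*r
I(C, c) = 497 (I(C, c) = -7*(-71) = 497)
F(V) = -8 + (-7 + V)*(195 + V) (F(V) = -8 + (V + 195)*(V - (8 - 1)) = -8 + (195 + V)*(V - 1*7) = -8 + (195 + V)*(V - 7) = -8 + (195 + V)*(-7 + V) = -8 + (-7 + V)*(195 + V))
F(x) - I(-5, -223) = (-1373 + 6² + 188*6) - 1*497 = (-1373 + 36 + 1128) - 497 = -209 - 497 = -706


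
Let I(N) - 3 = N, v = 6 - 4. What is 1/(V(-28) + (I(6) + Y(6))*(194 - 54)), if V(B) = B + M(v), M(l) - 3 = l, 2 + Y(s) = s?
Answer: 1/1797 ≈ 0.00055648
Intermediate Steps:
v = 2
Y(s) = -2 + s
M(l) = 3 + l
I(N) = 3 + N
V(B) = 5 + B (V(B) = B + (3 + 2) = B + 5 = 5 + B)
1/(V(-28) + (I(6) + Y(6))*(194 - 54)) = 1/((5 - 28) + ((3 + 6) + (-2 + 6))*(194 - 54)) = 1/(-23 + (9 + 4)*140) = 1/(-23 + 13*140) = 1/(-23 + 1820) = 1/1797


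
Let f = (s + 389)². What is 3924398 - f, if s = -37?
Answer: 3800494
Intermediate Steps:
f = 123904 (f = (-37 + 389)² = 352² = 123904)
3924398 - f = 3924398 - 1*123904 = 3924398 - 123904 = 3800494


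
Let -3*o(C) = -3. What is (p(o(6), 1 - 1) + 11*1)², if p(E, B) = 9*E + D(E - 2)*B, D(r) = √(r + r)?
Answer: 400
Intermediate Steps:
o(C) = 1 (o(C) = -⅓*(-3) = 1)
D(r) = √2*√r (D(r) = √(2*r) = √2*√r)
p(E, B) = 9*E + B*√2*√(-2 + E) (p(E, B) = 9*E + (√2*√(E - 2))*B = 9*E + (√2*√(-2 + E))*B = 9*E + B*√2*√(-2 + E))
(p(o(6), 1 - 1) + 11*1)² = ((9*1 + (1 - 1)*√(-4 + 2*1)) + 11*1)² = ((9 + 0*√(-4 + 2)) + 11)² = ((9 + 0*√(-2)) + 11)² = ((9 + 0*(I*√2)) + 11)² = ((9 + 0) + 11)² = (9 + 11)² = 20² = 400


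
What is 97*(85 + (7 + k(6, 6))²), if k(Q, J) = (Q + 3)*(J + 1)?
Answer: 483545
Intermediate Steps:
k(Q, J) = (1 + J)*(3 + Q) (k(Q, J) = (3 + Q)*(1 + J) = (1 + J)*(3 + Q))
97*(85 + (7 + k(6, 6))²) = 97*(85 + (7 + (3 + 6 + 3*6 + 6*6))²) = 97*(85 + (7 + (3 + 6 + 18 + 36))²) = 97*(85 + (7 + 63)²) = 97*(85 + 70²) = 97*(85 + 4900) = 97*4985 = 483545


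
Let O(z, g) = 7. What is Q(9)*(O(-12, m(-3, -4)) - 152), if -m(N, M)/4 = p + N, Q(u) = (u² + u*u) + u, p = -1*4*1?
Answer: -24795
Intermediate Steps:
p = -4 (p = -4*1 = -4)
Q(u) = u + 2*u² (Q(u) = (u² + u²) + u = 2*u² + u = u + 2*u²)
m(N, M) = 16 - 4*N (m(N, M) = -4*(-4 + N) = 16 - 4*N)
Q(9)*(O(-12, m(-3, -4)) - 152) = (9*(1 + 2*9))*(7 - 152) = (9*(1 + 18))*(-145) = (9*19)*(-145) = 171*(-145) = -24795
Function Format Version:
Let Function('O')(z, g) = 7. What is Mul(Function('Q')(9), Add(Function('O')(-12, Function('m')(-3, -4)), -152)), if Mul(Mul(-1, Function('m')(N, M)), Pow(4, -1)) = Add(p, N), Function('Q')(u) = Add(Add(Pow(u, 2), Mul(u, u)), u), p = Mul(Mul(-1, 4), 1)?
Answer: -24795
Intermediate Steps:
p = -4 (p = Mul(-4, 1) = -4)
Function('Q')(u) = Add(u, Mul(2, Pow(u, 2))) (Function('Q')(u) = Add(Add(Pow(u, 2), Pow(u, 2)), u) = Add(Mul(2, Pow(u, 2)), u) = Add(u, Mul(2, Pow(u, 2))))
Function('m')(N, M) = Add(16, Mul(-4, N)) (Function('m')(N, M) = Mul(-4, Add(-4, N)) = Add(16, Mul(-4, N)))
Mul(Function('Q')(9), Add(Function('O')(-12, Function('m')(-3, -4)), -152)) = Mul(Mul(9, Add(1, Mul(2, 9))), Add(7, -152)) = Mul(Mul(9, Add(1, 18)), -145) = Mul(Mul(9, 19), -145) = Mul(171, -145) = -24795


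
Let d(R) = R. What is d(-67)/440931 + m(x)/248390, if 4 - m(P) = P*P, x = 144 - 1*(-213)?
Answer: -11242218685/21904570218 ≈ -0.51324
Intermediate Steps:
x = 357 (x = 144 + 213 = 357)
m(P) = 4 - P**2 (m(P) = 4 - P*P = 4 - P**2)
d(-67)/440931 + m(x)/248390 = -67/440931 + (4 - 1*357**2)/248390 = -67*1/440931 + (4 - 1*127449)*(1/248390) = -67/440931 + (4 - 127449)*(1/248390) = -67/440931 - 127445*1/248390 = -67/440931 - 25489/49678 = -11242218685/21904570218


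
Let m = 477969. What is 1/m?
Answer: 1/477969 ≈ 2.0922e-6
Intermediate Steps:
1/m = 1/477969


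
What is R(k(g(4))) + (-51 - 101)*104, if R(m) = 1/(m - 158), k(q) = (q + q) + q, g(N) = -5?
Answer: -2734785/173 ≈ -15808.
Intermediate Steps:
k(q) = 3*q (k(q) = 2*q + q = 3*q)
R(m) = 1/(-158 + m)
R(k(g(4))) + (-51 - 101)*104 = 1/(-158 + 3*(-5)) + (-51 - 101)*104 = 1/(-158 - 15) - 152*104 = 1/(-173) - 15808 = -1/173 - 15808 = -2734785/173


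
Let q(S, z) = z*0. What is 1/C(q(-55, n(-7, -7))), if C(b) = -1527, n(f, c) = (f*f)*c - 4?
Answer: -1/1527 ≈ -0.00065488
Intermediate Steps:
n(f, c) = -4 + c*f**2 (n(f, c) = f**2*c - 4 = c*f**2 - 4 = -4 + c*f**2)
q(S, z) = 0
1/C(q(-55, n(-7, -7))) = 1/(-1527) = -1/1527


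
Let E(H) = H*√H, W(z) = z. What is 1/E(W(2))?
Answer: √2/4 ≈ 0.35355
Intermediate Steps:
E(H) = H^(3/2)
1/E(W(2)) = 1/(2^(3/2)) = 1/(2*√2) = √2/4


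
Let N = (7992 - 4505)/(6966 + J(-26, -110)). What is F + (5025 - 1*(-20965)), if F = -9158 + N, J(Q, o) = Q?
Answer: 116817567/6940 ≈ 16833.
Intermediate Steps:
N = 3487/6940 (N = (7992 - 4505)/(6966 - 26) = 3487/6940 ≈ 0.50245)
F = -63553033/6940 (F = -9158 + 3487/6940 = -63553033/6940 ≈ -9157.5)
F + (5025 - 1*(-20965)) = -63553033/6940 + (5025 - 1*(-20965)) = -63553033/6940 + (5025 + 20965) = -63553033/6940 + 25990 = 116817567/6940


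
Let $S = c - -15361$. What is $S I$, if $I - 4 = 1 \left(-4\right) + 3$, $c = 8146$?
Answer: $70521$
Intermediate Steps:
$S = 23507$ ($S = 8146 - -15361 = 8146 + 15361 = 23507$)
$I = 3$ ($I = 4 + \left(1 \left(-4\right) + 3\right) = 4 + \left(-4 + 3\right) = 4 - 1 = 3$)
$S I = 23507 \cdot 3 = 70521$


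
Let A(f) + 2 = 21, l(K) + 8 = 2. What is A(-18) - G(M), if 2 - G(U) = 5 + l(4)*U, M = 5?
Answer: -8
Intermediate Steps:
l(K) = -6 (l(K) = -8 + 2 = -6)
A(f) = 19 (A(f) = -2 + 21 = 19)
G(U) = -3 + 6*U (G(U) = 2 - (5 - 6*U) = 2 + (-5 + 6*U) = -3 + 6*U)
A(-18) - G(M) = 19 - (-3 + 6*5) = 19 - (-3 + 30) = 19 - 1*27 = 19 - 27 = -8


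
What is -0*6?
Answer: 0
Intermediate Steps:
-0*6 = -15*0 = 0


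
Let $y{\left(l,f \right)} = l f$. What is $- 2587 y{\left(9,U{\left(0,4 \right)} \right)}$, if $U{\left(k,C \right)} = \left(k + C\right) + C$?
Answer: $-186264$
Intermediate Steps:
$U{\left(k,C \right)} = k + 2 C$ ($U{\left(k,C \right)} = \left(C + k\right) + C = k + 2 C$)
$y{\left(l,f \right)} = f l$
$- 2587 y{\left(9,U{\left(0,4 \right)} \right)} = - 2587 \left(0 + 2 \cdot 4\right) 9 = - 2587 \left(0 + 8\right) 9 = - 2587 \cdot 8 \cdot 9 = \left(-2587\right) 72 = -186264$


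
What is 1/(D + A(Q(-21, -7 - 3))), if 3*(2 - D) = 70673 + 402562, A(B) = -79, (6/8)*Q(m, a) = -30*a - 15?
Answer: -1/157822 ≈ -6.3363e-6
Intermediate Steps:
Q(m, a) = -20 - 40*a (Q(m, a) = 4*(-30*a - 15)/3 = 4*(-15 - 30*a)/3 = -20 - 40*a)
D = -157743 (D = 2 - (70673 + 402562)/3 = 2 - ⅓*473235 = 2 - 157745 = -157743)
1/(D + A(Q(-21, -7 - 3))) = 1/(-157743 - 79) = 1/(-157822) = -1/157822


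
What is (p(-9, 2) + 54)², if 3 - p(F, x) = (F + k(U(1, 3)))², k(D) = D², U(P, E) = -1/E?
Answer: 3179089/6561 ≈ 484.54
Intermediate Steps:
p(F, x) = 3 - (⅑ + F)² (p(F, x) = 3 - (F + (-1/3)²)² = 3 - (F + (-1*⅓)²)² = 3 - (F + (-⅓)²)² = 3 - (F + ⅑)² = 3 - (⅑ + F)²)
(p(-9, 2) + 54)² = ((3 - (1 + 9*(-9))²/81) + 54)² = ((3 - (1 - 81)²/81) + 54)² = ((3 - 1/81*(-80)²) + 54)² = ((3 - 1/81*6400) + 54)² = ((3 - 6400/81) + 54)² = (-6157/81 + 54)² = (-1783/81)² = 3179089/6561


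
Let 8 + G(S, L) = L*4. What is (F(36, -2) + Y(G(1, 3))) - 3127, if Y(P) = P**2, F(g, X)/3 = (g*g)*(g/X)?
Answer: -73095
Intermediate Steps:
G(S, L) = -8 + 4*L (G(S, L) = -8 + L*4 = -8 + 4*L)
F(g, X) = 3*g**3/X (F(g, X) = 3*((g*g)*(g/X)) = 3*(g**2*(g/X)) = 3*(g**3/X) = 3*g**3/X)
(F(36, -2) + Y(G(1, 3))) - 3127 = (3*36**3/(-2) + (-8 + 4*3)**2) - 3127 = (3*(-1/2)*46656 + (-8 + 12)**2) - 3127 = (-69984 + 4**2) - 3127 = (-69984 + 16) - 3127 = -69968 - 3127 = -73095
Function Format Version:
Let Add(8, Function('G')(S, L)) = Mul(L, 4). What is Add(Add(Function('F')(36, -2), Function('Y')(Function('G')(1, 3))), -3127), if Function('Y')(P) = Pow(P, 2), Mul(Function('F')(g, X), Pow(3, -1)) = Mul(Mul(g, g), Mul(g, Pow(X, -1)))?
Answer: -73095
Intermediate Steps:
Function('G')(S, L) = Add(-8, Mul(4, L)) (Function('G')(S, L) = Add(-8, Mul(L, 4)) = Add(-8, Mul(4, L)))
Function('F')(g, X) = Mul(3, Pow(X, -1), Pow(g, 3)) (Function('F')(g, X) = Mul(3, Mul(Mul(g, g), Mul(g, Pow(X, -1)))) = Mul(3, Mul(Pow(g, 2), Mul(g, Pow(X, -1)))) = Mul(3, Mul(Pow(X, -1), Pow(g, 3))) = Mul(3, Pow(X, -1), Pow(g, 3)))
Add(Add(Function('F')(36, -2), Function('Y')(Function('G')(1, 3))), -3127) = Add(Add(Mul(3, Pow(-2, -1), Pow(36, 3)), Pow(Add(-8, Mul(4, 3)), 2)), -3127) = Add(Add(Mul(3, Rational(-1, 2), 46656), Pow(Add(-8, 12), 2)), -3127) = Add(Add(-69984, Pow(4, 2)), -3127) = Add(Add(-69984, 16), -3127) = Add(-69968, -3127) = -73095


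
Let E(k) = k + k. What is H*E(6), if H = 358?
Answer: 4296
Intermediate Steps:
E(k) = 2*k
H*E(6) = 358*(2*6) = 358*12 = 4296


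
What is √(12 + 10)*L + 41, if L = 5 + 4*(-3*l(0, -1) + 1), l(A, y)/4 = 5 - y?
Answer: 41 - 279*√22 ≈ -1267.6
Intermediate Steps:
l(A, y) = 20 - 4*y (l(A, y) = 4*(5 - y) = 20 - 4*y)
L = -279 (L = 5 + 4*(-3*(20 - 4*(-1)) + 1) = 5 + 4*(-3*(20 + 4) + 1) = 5 + 4*(-3*24 + 1) = 5 + 4*(-72 + 1) = 5 + 4*(-71) = 5 - 284 = -279)
√(12 + 10)*L + 41 = √(12 + 10)*(-279) + 41 = √22*(-279) + 41 = -279*√22 + 41 = 41 - 279*√22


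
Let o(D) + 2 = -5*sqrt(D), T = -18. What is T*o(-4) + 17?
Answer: 53 + 180*I ≈ 53.0 + 180.0*I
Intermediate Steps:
o(D) = -2 - 5*sqrt(D)
T*o(-4) + 17 = -18*(-2 - 10*I) + 17 = (36 + 180*I) + 17 = 53 + 180*I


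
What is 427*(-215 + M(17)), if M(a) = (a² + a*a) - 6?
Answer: 152439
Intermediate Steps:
M(a) = -6 + 2*a² (M(a) = (a² + a²) - 6 = 2*a² - 6 = -6 + 2*a²)
427*(-215 + M(17)) = 427*(-215 + (-6 + 2*17²)) = 427*(-215 + (-6 + 2*289)) = 427*(-215 + (-6 + 578)) = 427*(-215 + 572) = 427*357 = 152439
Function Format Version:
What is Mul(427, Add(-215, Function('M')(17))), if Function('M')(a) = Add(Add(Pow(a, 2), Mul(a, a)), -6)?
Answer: 152439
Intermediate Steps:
Function('M')(a) = Add(-6, Mul(2, Pow(a, 2))) (Function('M')(a) = Add(Add(Pow(a, 2), Pow(a, 2)), -6) = Add(Mul(2, Pow(a, 2)), -6) = Add(-6, Mul(2, Pow(a, 2))))
Mul(427, Add(-215, Function('M')(17))) = Mul(427, Add(-215, Add(-6, Mul(2, Pow(17, 2))))) = Mul(427, Add(-215, Add(-6, Mul(2, 289)))) = Mul(427, Add(-215, Add(-6, 578))) = Mul(427, Add(-215, 572)) = Mul(427, 357) = 152439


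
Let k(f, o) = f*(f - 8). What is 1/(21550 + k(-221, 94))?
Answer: 1/72159 ≈ 1.3858e-5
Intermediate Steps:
k(f, o) = f*(-8 + f)
1/(21550 + k(-221, 94)) = 1/(21550 - 221*(-8 - 221)) = 1/(21550 - 221*(-229)) = 1/(21550 + 50609) = 1/72159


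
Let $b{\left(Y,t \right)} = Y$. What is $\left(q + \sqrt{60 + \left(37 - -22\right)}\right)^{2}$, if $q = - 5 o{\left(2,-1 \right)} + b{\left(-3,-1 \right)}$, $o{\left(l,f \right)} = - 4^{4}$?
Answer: $\left(1277 + \sqrt{119}\right)^{2} \approx 1.6587 \cdot 10^{6}$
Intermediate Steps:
$o{\left(l,f \right)} = -256$ ($o{\left(l,f \right)} = \left(-1\right) 256 = -256$)
$q = 1277$ ($q = \left(-5\right) \left(-256\right) - 3 = 1280 - 3 = 1277$)
$\left(q + \sqrt{60 + \left(37 - -22\right)}\right)^{2} = \left(1277 + \sqrt{60 + \left(37 - -22\right)}\right)^{2} = \left(1277 + \sqrt{60 + \left(37 + 22\right)}\right)^{2} = \left(1277 + \sqrt{60 + 59}\right)^{2} = \left(1277 + \sqrt{119}\right)^{2}$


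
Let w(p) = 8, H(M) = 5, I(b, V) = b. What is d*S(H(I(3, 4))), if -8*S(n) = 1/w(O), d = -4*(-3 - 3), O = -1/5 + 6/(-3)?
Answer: -3/8 ≈ -0.37500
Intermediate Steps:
O = -11/5 (O = -1*1/5 + 6*(-1/3) = -1/5 - 2 = -11/5 ≈ -2.2000)
d = 24 (d = -4*(-6) = 24)
S(n) = -1/64 (S(n) = -1/8/8 = -1/8*1/8 = -1/64)
d*S(H(I(3, 4))) = 24*(-1/64) = -3/8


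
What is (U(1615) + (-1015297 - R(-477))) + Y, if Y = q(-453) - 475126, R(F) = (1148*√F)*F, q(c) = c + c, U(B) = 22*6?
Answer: -1491197 + 1642788*I*√53 ≈ -1.4912e+6 + 1.196e+7*I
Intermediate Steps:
U(B) = 132
q(c) = 2*c
R(F) = 1148*F^(3/2)
Y = -476032 (Y = 2*(-453) - 475126 = -906 - 475126 = -476032)
(U(1615) + (-1015297 - R(-477))) + Y = (132 + (-1015297 - 1148*(-477)^(3/2))) - 476032 = (132 + (-1015297 - 1148*(-1431*I*√53))) - 476032 = (132 + (-1015297 - (-1642788)*I*√53)) - 476032 = (132 + (-1015297 + 1642788*I*√53)) - 476032 = (-1015165 + 1642788*I*√53) - 476032 = -1491197 + 1642788*I*√53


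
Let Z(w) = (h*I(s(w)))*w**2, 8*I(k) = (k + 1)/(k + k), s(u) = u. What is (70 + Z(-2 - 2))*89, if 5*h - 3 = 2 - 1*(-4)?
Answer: 127003/20 ≈ 6350.1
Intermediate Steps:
I(k) = (1 + k)/(16*k) (I(k) = ((k + 1)/(k + k))/8 = ((1 + k)/((2*k)))/8 = ((1 + k)*(1/(2*k)))/8 = ((1 + k)/(2*k))/8 = (1 + k)/(16*k))
h = 9/5 (h = 3/5 + (2 - 1*(-4))/5 = 3/5 + (2 + 4)/5 = 3/5 + (1/5)*6 = 3/5 + 6/5 = 9/5 ≈ 1.8000)
Z(w) = 9*w*(1 + w)/80 (Z(w) = (9*((1 + w)/(16*w))/5)*w**2 = (9*(1 + w)/(80*w))*w**2 = 9*w*(1 + w)/80)
(70 + Z(-2 - 2))*89 = (70 + 9*(-2 - 2)*(1 + (-2 - 2))/80)*89 = (70 + (9/80)*(-4)*(1 - 4))*89 = (70 + (9/80)*(-4)*(-3))*89 = (70 + 27/20)*89 = (1427/20)*89 = 127003/20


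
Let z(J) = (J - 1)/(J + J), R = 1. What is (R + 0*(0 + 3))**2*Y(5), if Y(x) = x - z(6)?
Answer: 55/12 ≈ 4.5833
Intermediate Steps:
z(J) = (-1 + J)/(2*J) (z(J) = (-1 + J)/((2*J)) = (-1 + J)*(1/(2*J)) = (-1 + J)/(2*J))
Y(x) = -5/12 + x (Y(x) = x - (-1 + 6)/(2*6) = x - 5/(2*6) = x - 1*5/12 = x - 5/12 = -5/12 + x)
(R + 0*(0 + 3))**2*Y(5) = (1 + 0*(0 + 3))**2*(-5/12 + 5) = (1 + 0*3)**2*(55/12) = (1 + 0)**2*(55/12) = 1**2*(55/12) = 1*(55/12) = 55/12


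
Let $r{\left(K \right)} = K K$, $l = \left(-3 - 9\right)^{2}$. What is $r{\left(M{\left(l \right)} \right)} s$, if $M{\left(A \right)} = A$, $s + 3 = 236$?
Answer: $4831488$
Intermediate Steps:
$s = 233$ ($s = -3 + 236 = 233$)
$l = 144$ ($l = \left(-3 - 9\right)^{2} = \left(-12\right)^{2} = 144$)
$r{\left(K \right)} = K^{2}$
$r{\left(M{\left(l \right)} \right)} s = 144^{2} \cdot 233 = 20736 \cdot 233 = 4831488$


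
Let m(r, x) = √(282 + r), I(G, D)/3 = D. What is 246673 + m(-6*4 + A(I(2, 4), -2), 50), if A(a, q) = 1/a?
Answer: 246673 + √9291/6 ≈ 2.4669e+5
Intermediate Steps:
I(G, D) = 3*D
246673 + m(-6*4 + A(I(2, 4), -2), 50) = 246673 + √(282 + (-6*4 + 1/(3*4))) = 246673 + √(282 + (-24 + 1/12)) = 246673 + √(282 - 287/12) = 246673 + √(3097/12) = 246673 + √9291/6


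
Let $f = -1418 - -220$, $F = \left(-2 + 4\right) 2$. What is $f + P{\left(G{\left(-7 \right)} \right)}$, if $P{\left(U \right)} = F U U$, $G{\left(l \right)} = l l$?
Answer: $8406$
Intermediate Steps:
$G{\left(l \right)} = l^{2}$
$F = 4$ ($F = 2 \cdot 2 = 4$)
$P{\left(U \right)} = 4 U^{2}$ ($P{\left(U \right)} = 4 U U = 4 U^{2}$)
$f = -1198$ ($f = -1418 + 220 = -1198$)
$f + P{\left(G{\left(-7 \right)} \right)} = -1198 + 4 \left(\left(-7\right)^{2}\right)^{2} = -1198 + 4 \cdot 49^{2} = -1198 + 4 \cdot 2401 = -1198 + 9604 = 8406$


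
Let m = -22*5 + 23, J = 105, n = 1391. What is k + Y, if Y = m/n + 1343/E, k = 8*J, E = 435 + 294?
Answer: 853597450/1014039 ≈ 841.78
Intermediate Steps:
E = 729
k = 840 (k = 8*105 = 840)
m = -87 (m = -110 + 23 = -87)
Y = 1804690/1014039 (Y = -87/1391 + 1343/729 = 1804690/1014039 ≈ 1.7797)
k + Y = 840 + 1804690/1014039 = 853597450/1014039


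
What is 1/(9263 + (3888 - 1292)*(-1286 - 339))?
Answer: -1/4209237 ≈ -2.3757e-7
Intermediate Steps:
1/(9263 + (3888 - 1292)*(-1286 - 339)) = 1/(9263 + 2596*(-1625)) = 1/(9263 - 4218500) = 1/(-4209237) = -1/4209237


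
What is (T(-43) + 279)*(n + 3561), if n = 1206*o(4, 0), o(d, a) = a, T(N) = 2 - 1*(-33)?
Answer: 1118154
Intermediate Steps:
T(N) = 35 (T(N) = 2 + 33 = 35)
n = 0 (n = 1206*0 = 0)
(T(-43) + 279)*(n + 3561) = (35 + 279)*(0 + 3561) = 314*3561 = 1118154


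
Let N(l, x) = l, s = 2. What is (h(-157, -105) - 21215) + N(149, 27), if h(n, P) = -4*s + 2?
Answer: -21072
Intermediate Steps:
h(n, P) = -6 (h(n, P) = -4*2 + 2 = -8 + 2 = -6)
(h(-157, -105) - 21215) + N(149, 27) = (-6 - 21215) + 149 = -21221 + 149 = -21072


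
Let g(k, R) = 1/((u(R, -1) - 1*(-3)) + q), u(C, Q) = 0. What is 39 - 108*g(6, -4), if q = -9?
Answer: 57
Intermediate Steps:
g(k, R) = -⅙ (g(k, R) = 1/((0 - 1*(-3)) - 9) = 1/((0 + 3) - 9) = 1/(3 - 9) = 1/(-6) = -⅙)
39 - 108*g(6, -4) = 39 - 108*(-⅙) = 39 + 18 = 57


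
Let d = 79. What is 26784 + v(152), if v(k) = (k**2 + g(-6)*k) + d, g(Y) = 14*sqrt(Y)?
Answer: 49967 + 2128*I*sqrt(6) ≈ 49967.0 + 5212.5*I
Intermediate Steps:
v(k) = 79 + k**2 + 14*I*k*sqrt(6) (v(k) = (k**2 + (14*sqrt(-6))*k) + 79 = (k**2 + (14*(I*sqrt(6)))*k) + 79 = (k**2 + (14*I*sqrt(6))*k) + 79 = (k**2 + 14*I*k*sqrt(6)) + 79 = 79 + k**2 + 14*I*k*sqrt(6))
26784 + v(152) = 26784 + (79 + 152**2 + 14*I*152*sqrt(6)) = 26784 + (79 + 23104 + 2128*I*sqrt(6)) = 26784 + (23183 + 2128*I*sqrt(6)) = 49967 + 2128*I*sqrt(6)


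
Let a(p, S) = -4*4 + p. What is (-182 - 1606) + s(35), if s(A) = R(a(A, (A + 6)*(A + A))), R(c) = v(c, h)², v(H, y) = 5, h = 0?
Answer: -1763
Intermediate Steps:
a(p, S) = -16 + p
R(c) = 25 (R(c) = 5² = 25)
s(A) = 25
(-182 - 1606) + s(35) = (-182 - 1606) + 25 = -1788 + 25 = -1763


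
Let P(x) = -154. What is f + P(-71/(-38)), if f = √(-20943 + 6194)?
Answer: -154 + 7*I*√301 ≈ -154.0 + 121.45*I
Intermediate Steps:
f = 7*I*√301 (f = √(-14749) = 7*I*√301 ≈ 121.45*I)
f + P(-71/(-38)) = 7*I*√301 - 154 = -154 + 7*I*√301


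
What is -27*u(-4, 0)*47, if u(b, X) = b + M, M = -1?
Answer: 6345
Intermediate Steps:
u(b, X) = -1 + b (u(b, X) = b - 1 = -1 + b)
-27*u(-4, 0)*47 = -27*(-1 - 4)*47 = -27*(-5)*47 = 135*47 = 6345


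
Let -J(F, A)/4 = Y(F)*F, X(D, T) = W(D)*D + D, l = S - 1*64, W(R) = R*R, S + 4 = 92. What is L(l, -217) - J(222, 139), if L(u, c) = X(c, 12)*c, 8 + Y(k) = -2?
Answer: 2217412130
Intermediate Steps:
S = 88 (S = -4 + 92 = 88)
W(R) = R²
Y(k) = -10 (Y(k) = -8 - 2 = -10)
l = 24 (l = 88 - 1*64 = 88 - 64 = 24)
X(D, T) = D + D³ (X(D, T) = D²*D + D = D³ + D = D + D³)
L(u, c) = c*(c + c³) (L(u, c) = (c + c³)*c = c*(c + c³))
J(F, A) = 40*F (J(F, A) = -(-40)*F = 40*F)
L(l, -217) - J(222, 139) = ((-217)² + (-217)⁴) - 40*222 = (47089 + 2217373921) - 1*8880 = 2217421010 - 8880 = 2217412130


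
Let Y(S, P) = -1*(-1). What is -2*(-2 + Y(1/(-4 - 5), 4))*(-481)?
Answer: -962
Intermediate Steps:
Y(S, P) = 1
-2*(-2 + Y(1/(-4 - 5), 4))*(-481) = -2*(-2 + 1)*(-481) = -2*(-1)*(-481) = 2*(-481) = -962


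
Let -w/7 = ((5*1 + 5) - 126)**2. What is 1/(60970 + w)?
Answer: -1/33222 ≈ -3.0101e-5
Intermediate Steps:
w = -94192 (w = -7*((5*1 + 5) - 126)**2 = -7*((5 + 5) - 126)**2 = -7*(10 - 126)**2 = -7*(-116)**2 = -7*13456 = -94192)
1/(60970 + w) = 1/(60970 - 94192) = 1/(-33222) = -1/33222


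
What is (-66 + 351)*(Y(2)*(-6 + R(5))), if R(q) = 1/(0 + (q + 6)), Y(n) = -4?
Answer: 74100/11 ≈ 6736.4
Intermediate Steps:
R(q) = 1/(6 + q) (R(q) = 1/(0 + (6 + q)) = 1/(6 + q))
(-66 + 351)*(Y(2)*(-6 + R(5))) = (-66 + 351)*(-4*(-6 + 1/(6 + 5))) = 285*(-4*(-6 + 1/11)) = 285*(-4*(-65/11)) = 285*(260/11) = 74100/11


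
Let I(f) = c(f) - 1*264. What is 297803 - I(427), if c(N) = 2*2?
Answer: 298063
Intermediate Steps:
c(N) = 4
I(f) = -260 (I(f) = 4 - 1*264 = 4 - 264 = -260)
297803 - I(427) = 297803 - 1*(-260) = 297803 + 260 = 298063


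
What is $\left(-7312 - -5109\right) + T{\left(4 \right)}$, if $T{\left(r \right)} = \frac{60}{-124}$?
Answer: $- \frac{68308}{31} \approx -2203.5$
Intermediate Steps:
$T{\left(r \right)} = - \frac{15}{31}$ ($T{\left(r \right)} = 60 \left(- \frac{1}{124}\right) = - \frac{15}{31}$)
$\left(-7312 - -5109\right) + T{\left(4 \right)} = \left(-7312 - -5109\right) - \frac{15}{31} = \left(-7312 + 5109\right) - \frac{15}{31} = -2203 - \frac{15}{31} = - \frac{68308}{31}$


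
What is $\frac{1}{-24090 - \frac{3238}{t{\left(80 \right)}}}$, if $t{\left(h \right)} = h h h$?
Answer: $- \frac{256000}{6167041619} \approx -4.1511 \cdot 10^{-5}$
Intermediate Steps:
$t{\left(h \right)} = h^{3}$ ($t{\left(h \right)} = h^{2} h = h^{3}$)
$\frac{1}{-24090 - \frac{3238}{t{\left(80 \right)}}} = \frac{1}{-24090 - \frac{3238}{80^{3}}} = \frac{1}{-24090 - \frac{3238}{512000}} = \frac{1}{-24090 - \frac{1619}{256000}} = \frac{1}{- \frac{6167041619}{256000}} = - \frac{256000}{6167041619}$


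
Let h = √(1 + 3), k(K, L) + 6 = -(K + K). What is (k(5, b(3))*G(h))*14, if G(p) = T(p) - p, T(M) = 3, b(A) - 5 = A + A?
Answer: -224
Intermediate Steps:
b(A) = 5 + 2*A (b(A) = 5 + (A + A) = 5 + 2*A)
k(K, L) = -6 - 2*K (k(K, L) = -6 - (K + K) = -6 - 2*K)
h = 2 (h = √4 = 2)
G(p) = 3 - p
(k(5, b(3))*G(h))*14 = ((-6 - 2*5)*(3 - 1*2))*14 = ((-6 - 10)*(3 - 2))*14 = -16*1*14 = -16*14 = -224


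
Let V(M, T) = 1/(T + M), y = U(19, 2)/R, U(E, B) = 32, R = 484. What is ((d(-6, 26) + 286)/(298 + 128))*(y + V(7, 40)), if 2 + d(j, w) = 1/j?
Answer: 11921/204732 ≈ 0.058227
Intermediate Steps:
d(j, w) = -2 + 1/j
y = 8/121 (y = 32/484 = 32*(1/484) = 8/121 ≈ 0.066116)
V(M, T) = 1/(M + T)
((d(-6, 26) + 286)/(298 + 128))*(y + V(7, 40)) = (((-2 + 1/(-6)) + 286)/(298 + 128))*(8/121 + 1/(7 + 40)) = (((-2 - 1/6) + 286)/426)*(8/121 + 1/47) = ((-13/6 + 286)*(1/426))*(8/121 + 1/47) = ((1703/6)*(1/426))*(497/5687) = (1703/2556)*(497/5687) = 11921/204732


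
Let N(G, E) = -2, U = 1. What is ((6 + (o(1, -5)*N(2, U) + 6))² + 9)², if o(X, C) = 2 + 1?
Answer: 2025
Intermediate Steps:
o(X, C) = 3
((6 + (o(1, -5)*N(2, U) + 6))² + 9)² = ((6 + (3*(-2) + 6))² + 9)² = ((6 + (-6 + 6))² + 9)² = ((6 + 0)² + 9)² = (6² + 9)² = (36 + 9)² = 45² = 2025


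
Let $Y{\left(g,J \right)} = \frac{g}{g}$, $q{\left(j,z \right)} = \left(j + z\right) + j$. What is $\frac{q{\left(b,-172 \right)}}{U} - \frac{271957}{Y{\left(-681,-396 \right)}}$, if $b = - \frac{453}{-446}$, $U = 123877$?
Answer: $- \frac{7512695493350}{27624571} \approx -2.7196 \cdot 10^{5}$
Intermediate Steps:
$b = \frac{453}{446}$ ($b = \left(-453\right) \left(- \frac{1}{446}\right) = \frac{453}{446} \approx 1.0157$)
$q{\left(j,z \right)} = z + 2 j$
$Y{\left(g,J \right)} = 1$
$\frac{q{\left(b,-172 \right)}}{U} - \frac{271957}{Y{\left(-681,-396 \right)}} = \frac{-172 + 2 \cdot \frac{453}{446}}{123877} - \frac{271957}{1} = \left(-172 + \frac{453}{223}\right) \frac{1}{123877} - 271957 = \left(- \frac{37903}{223}\right) \frac{1}{123877} - 271957 = - \frac{37903}{27624571} - 271957 = - \frac{7512695493350}{27624571}$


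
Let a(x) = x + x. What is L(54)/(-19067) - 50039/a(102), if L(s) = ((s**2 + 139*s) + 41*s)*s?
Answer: -1093291789/3889668 ≈ -281.08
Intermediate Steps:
a(x) = 2*x
L(s) = s*(s**2 + 180*s) (L(s) = (s**2 + 180*s)*s = s*(s**2 + 180*s))
L(54)/(-19067) - 50039/a(102) = (54**2*(180 + 54))/(-19067) - 50039/(2*102) = (2916*234)*(-1/19067) - 50039/204 = 682344*(-1/19067) - 50039*1/204 = -682344/19067 - 50039/204 = -1093291789/3889668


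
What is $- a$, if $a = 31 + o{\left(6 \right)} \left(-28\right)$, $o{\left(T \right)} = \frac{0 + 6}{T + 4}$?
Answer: $- \frac{71}{5} \approx -14.2$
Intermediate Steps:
$o{\left(T \right)} = \frac{6}{4 + T}$
$a = \frac{71}{5}$ ($a = 31 + \frac{6}{4 + 6} \left(-28\right) = 31 + \frac{6}{10} \left(-28\right) = 31 + 6 \cdot \frac{1}{10} \left(-28\right) = 31 + \frac{3}{5} \left(-28\right) = 31 - \frac{84}{5} = \frac{71}{5} \approx 14.2$)
$- a = \left(-1\right) \frac{71}{5} = - \frac{71}{5}$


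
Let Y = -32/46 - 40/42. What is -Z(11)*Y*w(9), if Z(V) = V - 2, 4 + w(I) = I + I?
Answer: 4776/23 ≈ 207.65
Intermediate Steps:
w(I) = -4 + 2*I (w(I) = -4 + (I + I) = -4 + 2*I)
Z(V) = -2 + V
Y = -796/483 (Y = -32*1/46 - 40*1/42 = -16/23 - 20/21 = -796/483 ≈ -1.6480)
-Z(11)*Y*w(9) = -(-2 + 11)*(-796/483)*(-4 + 2*9) = -9*(-796/483)*(-4 + 18) = -(-2388)*14/161 = -1*(-4776/23) = 4776/23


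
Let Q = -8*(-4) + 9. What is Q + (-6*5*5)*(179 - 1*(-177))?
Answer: -53359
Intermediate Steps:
Q = 41 (Q = 32 + 9 = 41)
Q + (-6*5*5)*(179 - 1*(-177)) = 41 + (-6*5*5)*(179 - 1*(-177)) = 41 + (-30*5)*(179 + 177) = 41 - 150*356 = 41 - 53400 = -53359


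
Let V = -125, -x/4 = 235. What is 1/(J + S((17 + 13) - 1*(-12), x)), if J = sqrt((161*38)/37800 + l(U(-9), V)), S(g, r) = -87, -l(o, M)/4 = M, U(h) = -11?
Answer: -234900/19085863 - 30*sqrt(4051311)/19085863 ≈ -0.015471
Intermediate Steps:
x = -940 (x = -4*235 = -940)
l(o, M) = -4*M
J = sqrt(4051311)/90 (J = sqrt((161*38)/37800 - 4*(-125)) = sqrt(6118*(1/37800) + 500) = sqrt(437/2700 + 500) = sqrt(1350437/2700) = sqrt(4051311)/90 ≈ 22.364)
1/(J + S((17 + 13) - 1*(-12), x)) = 1/(sqrt(4051311)/90 - 87) = 1/(-87 + sqrt(4051311)/90)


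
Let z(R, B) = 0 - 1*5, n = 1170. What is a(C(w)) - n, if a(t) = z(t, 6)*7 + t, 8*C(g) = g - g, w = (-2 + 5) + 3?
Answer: -1205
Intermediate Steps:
z(R, B) = -5 (z(R, B) = 0 - 5 = -5)
w = 6 (w = 3 + 3 = 6)
C(g) = 0 (C(g) = (g - g)/8 = (⅛)*0 = 0)
a(t) = -35 + t (a(t) = -5*7 + t = -35 + t)
a(C(w)) - n = (-35 + 0) - 1*1170 = -35 - 1170 = -1205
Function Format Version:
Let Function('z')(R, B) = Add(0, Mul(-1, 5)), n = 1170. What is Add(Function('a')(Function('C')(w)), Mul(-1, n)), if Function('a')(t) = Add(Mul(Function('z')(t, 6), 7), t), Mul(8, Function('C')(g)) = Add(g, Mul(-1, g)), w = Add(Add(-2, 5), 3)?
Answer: -1205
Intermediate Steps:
Function('z')(R, B) = -5 (Function('z')(R, B) = Add(0, -5) = -5)
w = 6 (w = Add(3, 3) = 6)
Function('C')(g) = 0 (Function('C')(g) = Mul(Rational(1, 8), Add(g, Mul(-1, g))) = Mul(Rational(1, 8), 0) = 0)
Function('a')(t) = Add(-35, t) (Function('a')(t) = Add(Mul(-5, 7), t) = Add(-35, t))
Add(Function('a')(Function('C')(w)), Mul(-1, n)) = Add(Add(-35, 0), Mul(-1, 1170)) = Add(-35, -1170) = -1205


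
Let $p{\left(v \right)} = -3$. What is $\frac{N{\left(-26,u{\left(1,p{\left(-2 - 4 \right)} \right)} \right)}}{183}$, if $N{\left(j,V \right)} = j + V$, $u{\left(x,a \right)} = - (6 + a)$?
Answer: $- \frac{29}{183} \approx -0.15847$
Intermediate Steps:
$u{\left(x,a \right)} = -6 - a$
$N{\left(j,V \right)} = V + j$
$\frac{N{\left(-26,u{\left(1,p{\left(-2 - 4 \right)} \right)} \right)}}{183} = \frac{\left(-6 - -3\right) - 26}{183} = \left(\left(-6 + 3\right) - 26\right) \frac{1}{183} = \left(-3 - 26\right) \frac{1}{183} = \left(-29\right) \frac{1}{183} = - \frac{29}{183}$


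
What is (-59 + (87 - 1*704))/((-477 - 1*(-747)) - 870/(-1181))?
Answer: -199589/79935 ≈ -2.4969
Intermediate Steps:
(-59 + (87 - 1*704))/((-477 - 1*(-747)) - 870/(-1181)) = (-59 + (87 - 704))/((-477 + 747) - 870*(-1/1181)) = (-59 - 617)/(270 + 870/1181) = -676/319740/1181 = -676*1181/319740 = -199589/79935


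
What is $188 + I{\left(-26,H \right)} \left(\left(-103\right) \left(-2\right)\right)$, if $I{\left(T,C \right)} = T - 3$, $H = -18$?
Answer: $-5786$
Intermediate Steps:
$I{\left(T,C \right)} = -3 + T$
$188 + I{\left(-26,H \right)} \left(\left(-103\right) \left(-2\right)\right) = 188 + \left(-3 - 26\right) \left(\left(-103\right) \left(-2\right)\right) = 188 - 5974 = -5786$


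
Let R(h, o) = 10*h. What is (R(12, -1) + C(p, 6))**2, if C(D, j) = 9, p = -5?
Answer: 16641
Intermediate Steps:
(R(12, -1) + C(p, 6))**2 = (10*12 + 9)**2 = (120 + 9)**2 = 129**2 = 16641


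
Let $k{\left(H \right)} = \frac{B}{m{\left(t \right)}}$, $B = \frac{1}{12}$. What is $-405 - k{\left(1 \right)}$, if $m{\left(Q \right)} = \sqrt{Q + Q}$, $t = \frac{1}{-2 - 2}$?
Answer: $-405 + \frac{i \sqrt{2}}{12} \approx -405.0 + 0.11785 i$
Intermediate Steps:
$t = - \frac{1}{4}$ ($t = \frac{1}{-4} = - \frac{1}{4} \approx -0.25$)
$B = \frac{1}{12} \approx 0.083333$
$m{\left(Q \right)} = \sqrt{2} \sqrt{Q}$ ($m{\left(Q \right)} = \sqrt{2 Q} = \sqrt{2} \sqrt{Q}$)
$k{\left(H \right)} = - \frac{i \sqrt{2}}{12}$ ($k{\left(H \right)} = \frac{1}{12 \sqrt{2} \sqrt{- \frac{1}{4}}} = \frac{1}{12 \sqrt{2} \frac{i}{2}} = \frac{1}{12 \frac{i \sqrt{2}}{2}} = \frac{\left(-1\right) i \sqrt{2}}{12} = - \frac{i \sqrt{2}}{12}$)
$-405 - k{\left(1 \right)} = -405 - - \frac{i \sqrt{2}}{12} = -405 + \frac{i \sqrt{2}}{12}$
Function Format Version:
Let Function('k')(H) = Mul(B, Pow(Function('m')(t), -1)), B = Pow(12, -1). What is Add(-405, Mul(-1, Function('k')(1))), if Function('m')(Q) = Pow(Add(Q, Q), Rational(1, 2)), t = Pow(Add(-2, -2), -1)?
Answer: Add(-405, Mul(Rational(1, 12), I, Pow(2, Rational(1, 2)))) ≈ Add(-405.00, Mul(0.11785, I))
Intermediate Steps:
t = Rational(-1, 4) (t = Pow(-4, -1) = Rational(-1, 4) ≈ -0.25000)
B = Rational(1, 12) ≈ 0.083333
Function('m')(Q) = Mul(Pow(2, Rational(1, 2)), Pow(Q, Rational(1, 2))) (Function('m')(Q) = Pow(Mul(2, Q), Rational(1, 2)) = Mul(Pow(2, Rational(1, 2)), Pow(Q, Rational(1, 2))))
Function('k')(H) = Mul(Rational(-1, 12), I, Pow(2, Rational(1, 2))) (Function('k')(H) = Mul(Rational(1, 12), Pow(Mul(Pow(2, Rational(1, 2)), Pow(Rational(-1, 4), Rational(1, 2))), -1)) = Mul(Rational(1, 12), Pow(Mul(Pow(2, Rational(1, 2)), Mul(Rational(1, 2), I)), -1)) = Mul(Rational(1, 12), Pow(Mul(Rational(1, 2), I, Pow(2, Rational(1, 2))), -1)) = Mul(Rational(1, 12), Mul(-1, I, Pow(2, Rational(1, 2)))) = Mul(Rational(-1, 12), I, Pow(2, Rational(1, 2))))
Add(-405, Mul(-1, Function('k')(1))) = Add(-405, Mul(-1, Mul(Rational(-1, 12), I, Pow(2, Rational(1, 2))))) = Add(-405, Mul(Rational(1, 12), I, Pow(2, Rational(1, 2))))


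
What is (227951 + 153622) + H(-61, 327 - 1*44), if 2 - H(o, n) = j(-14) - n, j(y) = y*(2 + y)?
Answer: 381690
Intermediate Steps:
H(o, n) = -166 + n (H(o, n) = 2 - (-14*(2 - 14) - n) = 2 - (-14*(-12) - n) = 2 - (168 - n) = 2 + (-168 + n) = -166 + n)
(227951 + 153622) + H(-61, 327 - 1*44) = (227951 + 153622) + (-166 + (327 - 1*44)) = 381573 + (-166 + (327 - 44)) = 381573 + (-166 + 283) = 381573 + 117 = 381690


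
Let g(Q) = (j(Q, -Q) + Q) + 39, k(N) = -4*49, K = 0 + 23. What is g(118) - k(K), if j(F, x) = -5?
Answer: 348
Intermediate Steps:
K = 23
k(N) = -196
g(Q) = 34 + Q (g(Q) = (-5 + Q) + 39 = 34 + Q)
g(118) - k(K) = (34 + 118) - 1*(-196) = 152 + 196 = 348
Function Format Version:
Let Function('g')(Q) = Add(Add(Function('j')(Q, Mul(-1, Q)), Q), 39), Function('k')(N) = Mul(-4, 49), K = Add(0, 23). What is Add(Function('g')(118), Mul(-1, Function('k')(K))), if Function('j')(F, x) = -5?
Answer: 348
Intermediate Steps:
K = 23
Function('k')(N) = -196
Function('g')(Q) = Add(34, Q) (Function('g')(Q) = Add(Add(-5, Q), 39) = Add(34, Q))
Add(Function('g')(118), Mul(-1, Function('k')(K))) = Add(Add(34, 118), Mul(-1, -196)) = Add(152, 196) = 348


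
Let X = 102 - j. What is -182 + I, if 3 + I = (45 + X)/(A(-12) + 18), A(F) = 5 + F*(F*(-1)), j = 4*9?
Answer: -22496/121 ≈ -185.92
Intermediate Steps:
j = 36
X = 66 (X = 102 - 1*36 = 102 - 36 = 66)
A(F) = 5 - F² (A(F) = 5 + F*(-F) = 5 - F²)
I = -474/121 (I = -3 + (45 + 66)/((5 - 1*(-12)²) + 18) = -3 + 111/((5 - 1*144) + 18) = -3 + 111/((5 - 144) + 18) = -3 + 111/(-139 + 18) = -3 + 111/(-121) = -3 + 111*(-1/121) = -3 - 111/121 = -474/121 ≈ -3.9174)
-182 + I = -182 - 474/121 = -22496/121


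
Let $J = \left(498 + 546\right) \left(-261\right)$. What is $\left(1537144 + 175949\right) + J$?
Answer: $1440609$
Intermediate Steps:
$J = -272484$ ($J = 1044 \left(-261\right) = -272484$)
$\left(1537144 + 175949\right) + J = \left(1537144 + 175949\right) - 272484 = 1713093 - 272484 = 1440609$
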